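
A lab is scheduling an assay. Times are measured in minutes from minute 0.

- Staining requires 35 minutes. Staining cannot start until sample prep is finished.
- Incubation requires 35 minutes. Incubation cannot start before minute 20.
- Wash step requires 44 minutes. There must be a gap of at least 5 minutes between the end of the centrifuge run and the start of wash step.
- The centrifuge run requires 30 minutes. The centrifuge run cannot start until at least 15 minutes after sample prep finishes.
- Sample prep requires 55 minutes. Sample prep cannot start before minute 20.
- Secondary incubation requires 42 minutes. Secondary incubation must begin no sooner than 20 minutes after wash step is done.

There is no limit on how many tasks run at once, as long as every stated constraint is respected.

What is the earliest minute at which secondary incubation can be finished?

231

Sample prep waits on its own release at minute 20, so it starts at minute 20 and finishes at 20 + 55 = minute 75.
The centrifuge run waits on sample prep (finishes minute 75, plus 15-minute gap → minute 90), so it starts at minute 90 and finishes at 90 + 30 = minute 120.
After the centrifuge run (finishes minute 120, plus 5-minute gap → minute 125), wash step can start at minute 125 and finishes at minute 169.
Secondary incubation waits on wash step (finishes minute 169, plus 20-minute gap → minute 189), so it starts at minute 189 and finishes at 189 + 42 = minute 231.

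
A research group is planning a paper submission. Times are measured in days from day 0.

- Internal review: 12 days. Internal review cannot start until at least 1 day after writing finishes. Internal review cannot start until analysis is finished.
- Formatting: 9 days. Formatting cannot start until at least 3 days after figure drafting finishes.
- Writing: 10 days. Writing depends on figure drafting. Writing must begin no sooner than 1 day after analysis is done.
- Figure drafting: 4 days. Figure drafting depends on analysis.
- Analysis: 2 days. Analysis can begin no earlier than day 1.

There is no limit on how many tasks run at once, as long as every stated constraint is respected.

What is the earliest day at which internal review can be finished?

Analysis waits on its own release at day 1, so it starts at day 1 and finishes at 1 + 2 = day 3.
Figure drafting waits on analysis (finishes day 3), so it starts at day 3 and finishes at 3 + 4 = day 7.
Writing cannot start until figure drafting (finishes day 7); analysis (finishes day 3, plus 1-day gap → day 4). The controlling bound is day 7, so writing finishes at 7 + 10 = day 17.
Internal review cannot start until writing (finishes day 17, plus 1-day gap → day 18); analysis (finishes day 3). The controlling bound is day 18, so internal review finishes at 18 + 12 = day 30.

30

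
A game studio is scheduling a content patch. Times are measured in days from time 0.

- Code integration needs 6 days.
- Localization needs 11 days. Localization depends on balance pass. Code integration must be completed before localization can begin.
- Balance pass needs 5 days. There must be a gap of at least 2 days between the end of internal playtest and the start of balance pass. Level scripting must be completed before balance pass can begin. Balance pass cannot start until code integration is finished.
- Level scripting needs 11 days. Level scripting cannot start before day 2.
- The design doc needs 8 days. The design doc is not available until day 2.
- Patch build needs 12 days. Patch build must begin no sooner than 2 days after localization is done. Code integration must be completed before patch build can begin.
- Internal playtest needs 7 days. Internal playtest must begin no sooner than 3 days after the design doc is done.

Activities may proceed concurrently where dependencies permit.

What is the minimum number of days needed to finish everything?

Nothing blocks code integration, so it runs from day 0 to day 6.
After its own release at day 2, level scripting can start at day 2 and finishes at day 13.
The design doc waits on its own release at day 2, so it starts at day 2 and finishes at 2 + 8 = day 10.
After the design doc (finishes day 10, plus 3-day gap → day 13), internal playtest can start at day 13 and finishes at day 20.
Balance pass cannot start until internal playtest (finishes day 20, plus 2-day gap → day 22); level scripting (finishes day 13); code integration (finishes day 6). The controlling bound is day 22, so balance pass finishes at 22 + 5 = day 27.
Localization needs all of balance pass (finishes day 27); code integration (finishes day 6). That puts its earliest start at day 27; it finishes at 27 + 11 = day 38.
Patch build cannot start until localization (finishes day 38, plus 2-day gap → day 40); code integration (finishes day 6). The controlling bound is day 40, so patch build finishes at 40 + 12 = day 52.
All tasks are finished once the last one completes. Finish times: The design doc at 10, Level scripting at 13, Code integration at 6, Internal playtest at 20, Balance pass at 27, Localization at 38, Patch build at 52. The latest is day 52.

52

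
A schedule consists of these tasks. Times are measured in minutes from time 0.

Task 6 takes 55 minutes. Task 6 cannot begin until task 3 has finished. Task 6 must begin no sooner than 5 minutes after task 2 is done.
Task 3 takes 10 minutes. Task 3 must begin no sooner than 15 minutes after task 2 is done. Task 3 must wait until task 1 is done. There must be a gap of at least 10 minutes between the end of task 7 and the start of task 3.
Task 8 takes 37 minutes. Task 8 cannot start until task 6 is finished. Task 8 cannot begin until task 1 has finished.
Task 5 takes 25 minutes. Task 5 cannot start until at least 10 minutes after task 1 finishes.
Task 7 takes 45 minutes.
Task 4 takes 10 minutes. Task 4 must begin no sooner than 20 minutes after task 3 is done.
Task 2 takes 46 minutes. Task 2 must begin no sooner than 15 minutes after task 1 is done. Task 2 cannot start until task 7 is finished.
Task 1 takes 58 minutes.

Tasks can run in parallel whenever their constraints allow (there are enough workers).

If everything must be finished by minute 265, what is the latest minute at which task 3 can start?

To finish by minute 265, task 4 (duration 10) must start no later than minute 255.
Nothing follows task 8; the deadline of minute 265 is its only limit. It must start by 265 − 37 = minute 228.
Since task 8 (must start by minute 228) depends on it, task 6 must finish by minute 228. Backing off its 55-minute duration gives a latest start of minute 173.
Task 3 feeds task 4 (must start by minute 255, minus 20-minute gap → minute 235); task 6 (must start by minute 173). Taking the minimum, task 3 must finish by minute 173 and start by 173 − 10 = minute 163.

163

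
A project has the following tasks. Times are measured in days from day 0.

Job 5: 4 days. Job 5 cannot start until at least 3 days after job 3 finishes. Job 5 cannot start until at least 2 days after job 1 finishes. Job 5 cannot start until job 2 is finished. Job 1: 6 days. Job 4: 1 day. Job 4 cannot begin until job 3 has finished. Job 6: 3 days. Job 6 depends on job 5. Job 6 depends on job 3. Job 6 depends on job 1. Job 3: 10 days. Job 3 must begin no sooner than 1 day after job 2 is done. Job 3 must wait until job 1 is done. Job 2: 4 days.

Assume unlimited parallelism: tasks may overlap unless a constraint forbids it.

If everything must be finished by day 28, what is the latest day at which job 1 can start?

Job 4 must finish by day 28; it takes 1 day, so it must start by 28 − 1 = day 27.
To finish by day 28, job 6 (duration 3) must start no later than day 25.
Since job 6 (must start by day 25) depends on it, job 5 must finish by day 25. Backing off its 4-day duration gives a latest start of day 21.
Job 3 feeds job 4 (must start by day 27); job 5 (must start by day 21, minus 3-day gap → day 18); job 6 (must start by day 25). Taking the minimum, job 3 must finish by day 18 and start by 18 − 10 = day 8.
Job 1 must finish in time for job 3 (must start by day 8); job 5 (must start by day 21, minus 2-day gap → day 19); job 6 (must start by day 25). The tightest is day 8, so job 1 must start by 8 − 6 = day 2.

2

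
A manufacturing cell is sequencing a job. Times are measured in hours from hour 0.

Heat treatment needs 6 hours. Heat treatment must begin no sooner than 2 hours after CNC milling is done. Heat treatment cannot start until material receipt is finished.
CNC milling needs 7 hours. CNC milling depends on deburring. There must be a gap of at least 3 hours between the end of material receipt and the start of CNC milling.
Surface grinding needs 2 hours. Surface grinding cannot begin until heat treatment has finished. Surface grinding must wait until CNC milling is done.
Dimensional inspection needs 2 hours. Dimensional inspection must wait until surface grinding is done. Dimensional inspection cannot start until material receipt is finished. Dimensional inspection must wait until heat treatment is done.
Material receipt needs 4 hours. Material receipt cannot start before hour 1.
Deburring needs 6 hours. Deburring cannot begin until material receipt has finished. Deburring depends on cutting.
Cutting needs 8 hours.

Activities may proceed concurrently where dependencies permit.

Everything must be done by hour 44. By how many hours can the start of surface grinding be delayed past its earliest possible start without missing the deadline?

Cutting has no prerequisites, so it starts at hour 0 and finishes at hour 8.
Material receipt cannot begin until its own release at hour 1. It runs from hour 1 to 1 + 4 = hour 5.
Deburring cannot start until material receipt (finishes hour 5); cutting (finishes hour 8). The controlling bound is hour 8, so deburring finishes at 8 + 6 = hour 14.
CNC milling needs all of deburring (finishes hour 14); material receipt (finishes hour 5, plus 3-hour gap → hour 8). That puts its earliest start at hour 14; it finishes at 14 + 7 = hour 21.
For heat treatment: CNC milling (finishes hour 21, plus 2-hour gap → hour 23); material receipt (finishes hour 5). Taking the maximum gives a start of hour 23, and it finishes at 23 + 6 = hour 29.
Surface grinding has to wait for heat treatment (finishes hour 29); CNC milling (finishes hour 21). The latest of these is hour 29, so surface grinding runs hour 29 to 29 + 2 = hour 31.

Working backward from the deadline:
Dimensional inspection has no dependents, so it just needs to finish by hour 44. Starting by 44 − 2 = hour 42 achieves that.
Surface grinding feeds into dimensional inspection (must start by hour 42); so surface grinding must finish by hour 42 and therefore start by hour 40.
So surface grinding can start as early as hour 29 and as late as hour 40, giving 40 − 29 = 11 hours of slack.

11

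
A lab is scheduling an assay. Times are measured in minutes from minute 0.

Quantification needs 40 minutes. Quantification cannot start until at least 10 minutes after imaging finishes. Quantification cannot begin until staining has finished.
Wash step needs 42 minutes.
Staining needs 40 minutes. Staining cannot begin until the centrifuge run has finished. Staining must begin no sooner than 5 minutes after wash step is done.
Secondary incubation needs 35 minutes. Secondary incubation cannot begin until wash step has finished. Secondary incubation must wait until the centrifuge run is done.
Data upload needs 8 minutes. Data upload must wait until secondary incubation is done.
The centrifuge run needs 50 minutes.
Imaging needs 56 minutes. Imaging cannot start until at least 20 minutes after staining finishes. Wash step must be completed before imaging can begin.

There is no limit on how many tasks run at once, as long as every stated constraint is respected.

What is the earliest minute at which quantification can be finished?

Nothing blocks wash step, so it runs from minute 0 to minute 42.
The centrifuge run has no prerequisites, so it starts at minute 0 and finishes at minute 50.
Staining cannot start until the centrifuge run (finishes minute 50); wash step (finishes minute 42, plus 5-minute gap → minute 47). The controlling bound is minute 50, so staining finishes at 50 + 40 = minute 90.
Imaging has to wait for staining (finishes minute 90, plus 20-minute gap → minute 110); wash step (finishes minute 42). The latest of these is minute 110, so imaging runs minute 110 to 110 + 56 = minute 166.
Quantification has to wait for imaging (finishes minute 166, plus 10-minute gap → minute 176); staining (finishes minute 90). The latest of these is minute 176, so quantification runs minute 176 to 176 + 40 = minute 216.

216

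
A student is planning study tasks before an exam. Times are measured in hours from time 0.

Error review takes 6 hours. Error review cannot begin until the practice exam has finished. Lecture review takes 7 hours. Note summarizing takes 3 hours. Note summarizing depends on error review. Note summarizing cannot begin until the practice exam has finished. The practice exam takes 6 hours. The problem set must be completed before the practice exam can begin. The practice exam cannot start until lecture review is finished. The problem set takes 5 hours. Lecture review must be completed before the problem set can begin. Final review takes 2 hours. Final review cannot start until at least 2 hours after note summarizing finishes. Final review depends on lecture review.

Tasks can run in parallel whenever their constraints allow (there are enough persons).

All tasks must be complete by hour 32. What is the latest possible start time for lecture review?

1

Final review must finish by hour 32; it takes 2 hours, so it must start by 32 − 2 = hour 30.
Note summarizing must finish before final review (must start by hour 30, minus 2-hour gap → hour 28). With a 3-hour duration, note summarizing must start by 28 − 3 = hour 25.
Error review feeds into note summarizing (must start by hour 25); so error review must finish by hour 25 and therefore start by hour 19.
For the practice exam: error review (must start by hour 19); note summarizing (must start by hour 25). The most restrictive is hour 19; with a 6-hour duration, the practice exam must start by hour 13.
Since the practice exam (must start by hour 13) depends on it, the problem set must finish by hour 13. Backing off its 5-hour duration gives a latest start of hour 8.
Lecture review must finish in time for the problem set (must start by hour 8); the practice exam (must start by hour 13); final review (must start by hour 30). The tightest is hour 8, so lecture review must start by 8 − 7 = hour 1.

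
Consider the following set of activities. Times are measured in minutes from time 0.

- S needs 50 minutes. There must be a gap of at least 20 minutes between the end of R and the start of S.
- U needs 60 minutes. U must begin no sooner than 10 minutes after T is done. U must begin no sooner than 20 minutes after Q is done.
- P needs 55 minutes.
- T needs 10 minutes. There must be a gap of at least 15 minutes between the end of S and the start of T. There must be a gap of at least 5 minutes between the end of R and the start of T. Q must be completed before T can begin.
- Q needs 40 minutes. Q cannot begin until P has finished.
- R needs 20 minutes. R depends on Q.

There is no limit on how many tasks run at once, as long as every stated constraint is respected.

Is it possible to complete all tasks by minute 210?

P can start immediately at minute 0; it finishes at minute 55.
Q cannot begin until P (finishes minute 55). It runs from minute 55 to 55 + 40 = minute 95.
After Q (finishes minute 95), R can start at minute 95 and finishes at minute 115.
After R (finishes minute 115, plus 20-minute gap → minute 135), S can start at minute 135 and finishes at minute 185.
T has to wait for S (finishes minute 185, plus 15-minute gap → minute 200); R (finishes minute 115, plus 5-minute gap → minute 120); Q (finishes minute 95). The latest of these is minute 200, so T runs minute 200 to 200 + 10 = minute 210.
U cannot start until T (finishes minute 210, plus 10-minute gap → minute 220); Q (finishes minute 95, plus 20-minute gap → minute 115). The controlling bound is minute 220, so U finishes at 220 + 60 = minute 280.
The earliest everything can be done is minute 280, which is after the deadline of 210, so it is not possible.

No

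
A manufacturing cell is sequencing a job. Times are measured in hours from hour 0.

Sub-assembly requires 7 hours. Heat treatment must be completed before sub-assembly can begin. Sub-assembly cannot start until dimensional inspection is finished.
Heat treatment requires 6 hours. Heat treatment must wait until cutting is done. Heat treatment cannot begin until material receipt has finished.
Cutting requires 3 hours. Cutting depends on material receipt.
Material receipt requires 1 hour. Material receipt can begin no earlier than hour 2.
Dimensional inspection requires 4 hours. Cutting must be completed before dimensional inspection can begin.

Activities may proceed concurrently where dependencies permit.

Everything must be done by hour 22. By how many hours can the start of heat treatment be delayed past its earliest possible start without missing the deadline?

3

Material receipt waits on its own release at hour 2, so it starts at hour 2 and finishes at 2 + 1 = hour 3.
After material receipt (finishes hour 3), cutting can start at hour 3 and finishes at hour 6.
Heat treatment has to wait for cutting (finishes hour 6); material receipt (finishes hour 3). The latest of these is hour 6, so heat treatment runs hour 6 to 6 + 6 = hour 12.

Working backward from the deadline:
Sub-assembly has no dependents, so it just needs to finish by hour 22. Starting by 22 − 7 = hour 15 achieves that.
Since sub-assembly (must start by hour 15) depends on it, heat treatment must finish by hour 15. Backing off its 6-hour duration gives a latest start of hour 9.
So heat treatment can start as early as hour 6 and as late as hour 9, giving 9 − 6 = 3 hours of slack.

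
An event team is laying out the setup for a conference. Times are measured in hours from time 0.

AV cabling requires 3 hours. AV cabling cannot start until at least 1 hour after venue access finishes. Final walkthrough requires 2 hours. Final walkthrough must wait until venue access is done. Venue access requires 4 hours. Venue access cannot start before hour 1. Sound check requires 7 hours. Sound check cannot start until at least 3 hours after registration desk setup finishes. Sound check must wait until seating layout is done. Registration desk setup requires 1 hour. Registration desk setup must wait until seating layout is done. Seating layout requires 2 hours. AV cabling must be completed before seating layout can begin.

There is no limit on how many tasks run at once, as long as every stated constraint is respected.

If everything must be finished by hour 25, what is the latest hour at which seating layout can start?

12

Nothing follows sound check; the deadline of hour 25 is its only limit. It must start by 25 − 7 = hour 18.
Registration desk setup has to be done before sound check (must start by hour 18, minus 3-hour gap → hour 15). That means finishing by hour 15, i.e. starting by 15 − 1 = hour 14.
Seating layout has several dependents: registration desk setup (must start by hour 14); sound check (must start by hour 18). The earliest of those limits is hour 14, so seating layout must start by 14 − 2 = hour 12.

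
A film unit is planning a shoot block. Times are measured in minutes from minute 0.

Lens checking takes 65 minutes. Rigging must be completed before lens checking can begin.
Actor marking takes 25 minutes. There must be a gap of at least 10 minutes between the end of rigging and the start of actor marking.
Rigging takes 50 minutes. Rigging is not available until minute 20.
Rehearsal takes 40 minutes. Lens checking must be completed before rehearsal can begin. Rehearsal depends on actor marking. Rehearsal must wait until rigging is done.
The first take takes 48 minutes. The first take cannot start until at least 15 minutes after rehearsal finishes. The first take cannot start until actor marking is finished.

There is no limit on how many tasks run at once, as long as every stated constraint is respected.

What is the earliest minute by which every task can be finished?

238

Rigging cannot begin until its own release at minute 20. It runs from minute 20 to 20 + 50 = minute 70.
Actor marking waits on rigging (finishes minute 70, plus 10-minute gap → minute 80), so it starts at minute 80 and finishes at 80 + 25 = minute 105.
After rigging (finishes minute 70), lens checking can start at minute 70 and finishes at minute 135.
For rehearsal: lens checking (finishes minute 135); actor marking (finishes minute 105); rigging (finishes minute 70). Taking the maximum gives a start of minute 135, and it finishes at 135 + 40 = minute 175.
The first take cannot start until rehearsal (finishes minute 175, plus 15-minute gap → minute 190); actor marking (finishes minute 105). The controlling bound is minute 190, so the first take finishes at 190 + 48 = minute 238.
All tasks are finished once the last one completes. Finish times: Rigging at 70, Lens checking at 135, Actor marking at 105, Rehearsal at 175, The first take at 238. The latest is minute 238.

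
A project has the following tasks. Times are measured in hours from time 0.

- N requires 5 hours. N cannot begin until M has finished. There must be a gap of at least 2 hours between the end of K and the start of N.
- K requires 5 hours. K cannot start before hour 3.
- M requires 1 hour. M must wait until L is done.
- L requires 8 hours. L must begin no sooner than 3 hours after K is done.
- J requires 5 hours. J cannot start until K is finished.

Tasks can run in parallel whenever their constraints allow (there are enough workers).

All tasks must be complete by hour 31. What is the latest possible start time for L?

17

Nothing follows N; the deadline of hour 31 is its only limit. It must start by 31 − 5 = hour 26.
Since N (must start by hour 26) depends on it, M must finish by hour 26. Backing off its 1-hour duration gives a latest start of hour 25.
Since M (must start by hour 25) depends on it, L must finish by hour 25. Backing off its 8-hour duration gives a latest start of hour 17.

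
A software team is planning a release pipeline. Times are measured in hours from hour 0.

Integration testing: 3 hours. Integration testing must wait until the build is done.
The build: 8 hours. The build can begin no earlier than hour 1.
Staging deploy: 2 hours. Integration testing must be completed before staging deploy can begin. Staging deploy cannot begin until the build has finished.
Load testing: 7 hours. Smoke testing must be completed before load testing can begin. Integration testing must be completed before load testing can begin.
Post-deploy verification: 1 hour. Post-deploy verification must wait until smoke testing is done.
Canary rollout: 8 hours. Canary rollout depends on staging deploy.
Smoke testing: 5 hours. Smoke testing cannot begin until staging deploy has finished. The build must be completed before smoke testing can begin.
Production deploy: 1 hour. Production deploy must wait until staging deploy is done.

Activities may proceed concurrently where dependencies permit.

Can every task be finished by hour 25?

No

The build cannot begin until its own release at hour 1. It runs from hour 1 to 1 + 8 = hour 9.
Integration testing cannot begin until the build (finishes hour 9). It runs from hour 9 to 9 + 3 = hour 12.
Staging deploy cannot start until integration testing (finishes hour 12); the build (finishes hour 9). The controlling bound is hour 12, so staging deploy finishes at 12 + 2 = hour 14.
Production deploy cannot begin until staging deploy (finishes hour 14). It runs from hour 14 to 14 + 1 = hour 15.
After staging deploy (finishes hour 14), canary rollout can start at hour 14 and finishes at hour 22.
For smoke testing: staging deploy (finishes hour 14); the build (finishes hour 9). Taking the maximum gives a start of hour 14, and it finishes at 14 + 5 = hour 19.
Post-deploy verification cannot begin until smoke testing (finishes hour 19). It runs from hour 19 to 19 + 1 = hour 20.
Load testing needs all of smoke testing (finishes hour 19); integration testing (finishes hour 12). That puts its earliest start at hour 19; it finishes at 19 + 7 = hour 26.
The earliest everything can be done is hour 26, which is after the deadline of 25, so it is not possible.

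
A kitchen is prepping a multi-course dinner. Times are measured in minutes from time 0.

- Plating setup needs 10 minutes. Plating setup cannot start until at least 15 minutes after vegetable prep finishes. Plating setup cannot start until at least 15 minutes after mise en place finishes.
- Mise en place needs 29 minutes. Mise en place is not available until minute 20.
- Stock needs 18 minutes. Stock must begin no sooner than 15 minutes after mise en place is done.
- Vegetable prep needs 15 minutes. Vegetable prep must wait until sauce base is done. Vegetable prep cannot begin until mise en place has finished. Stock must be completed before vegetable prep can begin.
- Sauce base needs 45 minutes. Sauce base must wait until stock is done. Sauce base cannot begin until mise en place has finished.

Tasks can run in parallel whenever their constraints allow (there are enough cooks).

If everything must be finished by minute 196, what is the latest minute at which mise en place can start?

49

Plating setup must finish by minute 196; it takes 10 minutes, so it must start by 196 − 10 = minute 186.
Vegetable prep feeds into plating setup (must start by minute 186, minus 15-minute gap → minute 171); so vegetable prep must finish by minute 171 and therefore start by minute 156.
Sauce base feeds into vegetable prep (must start by minute 156); so sauce base must finish by minute 156 and therefore start by minute 111.
Stock feeds sauce base (must start by minute 111); vegetable prep (must start by minute 156). Taking the minimum, stock must finish by minute 111 and start by 111 − 18 = minute 93.
Mise en place feeds stock (must start by minute 93, minus 15-minute gap → minute 78); sauce base (must start by minute 111); vegetable prep (must start by minute 156); plating setup (must start by minute 186, minus 15-minute gap → minute 171). Taking the minimum, mise en place must finish by minute 78 and start by 78 − 29 = minute 49.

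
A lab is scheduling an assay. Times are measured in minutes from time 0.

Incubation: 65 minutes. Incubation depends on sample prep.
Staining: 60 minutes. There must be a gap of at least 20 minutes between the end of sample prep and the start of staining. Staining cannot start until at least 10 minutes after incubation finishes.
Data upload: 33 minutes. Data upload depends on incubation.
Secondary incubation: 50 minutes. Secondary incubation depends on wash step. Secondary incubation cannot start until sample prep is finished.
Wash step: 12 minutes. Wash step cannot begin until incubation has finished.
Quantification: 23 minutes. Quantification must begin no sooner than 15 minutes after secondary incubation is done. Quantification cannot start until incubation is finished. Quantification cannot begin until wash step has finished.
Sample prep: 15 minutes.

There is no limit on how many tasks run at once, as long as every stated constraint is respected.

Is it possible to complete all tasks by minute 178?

No

Sample prep has no prerequisites, so it starts at minute 0 and finishes at minute 15.
Incubation cannot begin until sample prep (finishes minute 15). It runs from minute 15 to 15 + 65 = minute 80.
Data upload waits on incubation (finishes minute 80), so it starts at minute 80 and finishes at 80 + 33 = minute 113.
Staining has to wait for sample prep (finishes minute 15, plus 20-minute gap → minute 35); incubation (finishes minute 80, plus 10-minute gap → minute 90). The latest of these is minute 90, so staining runs minute 90 to 90 + 60 = minute 150.
Wash step cannot begin until incubation (finishes minute 80). It runs from minute 80 to 80 + 12 = minute 92.
For secondary incubation: wash step (finishes minute 92); sample prep (finishes minute 15). Taking the maximum gives a start of minute 92, and it finishes at 92 + 50 = minute 142.
Quantification cannot start until secondary incubation (finishes minute 142, plus 15-minute gap → minute 157); incubation (finishes minute 80); wash step (finishes minute 92). The controlling bound is minute 157, so quantification finishes at 157 + 23 = minute 180.
The earliest everything can be done is minute 180, which is after the deadline of 178, so it is not possible.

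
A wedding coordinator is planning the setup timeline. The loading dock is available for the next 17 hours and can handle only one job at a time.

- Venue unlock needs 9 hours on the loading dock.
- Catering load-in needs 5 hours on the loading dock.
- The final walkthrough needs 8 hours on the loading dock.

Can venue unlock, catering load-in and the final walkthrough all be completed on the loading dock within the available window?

Running back to back, the jobs need 9 + 5 + 8 = 22 hours on the loading dock.
Since 22 > 17, they cannot all fit.

No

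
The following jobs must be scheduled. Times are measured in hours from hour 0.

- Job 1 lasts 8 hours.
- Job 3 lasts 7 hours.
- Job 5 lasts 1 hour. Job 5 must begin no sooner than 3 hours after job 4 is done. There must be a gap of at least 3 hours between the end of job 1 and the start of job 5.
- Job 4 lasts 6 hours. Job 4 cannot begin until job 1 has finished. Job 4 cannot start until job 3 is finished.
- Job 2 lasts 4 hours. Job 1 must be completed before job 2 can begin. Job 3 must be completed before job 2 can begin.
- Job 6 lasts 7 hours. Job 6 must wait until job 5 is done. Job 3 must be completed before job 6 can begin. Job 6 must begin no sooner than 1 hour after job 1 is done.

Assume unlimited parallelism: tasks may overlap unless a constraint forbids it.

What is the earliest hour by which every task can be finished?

Nothing blocks job 3, so it runs from hour 0 to hour 7.
Nothing blocks job 1, so it runs from hour 0 to hour 8.
Job 4 has to wait for job 1 (finishes hour 8); job 3 (finishes hour 7). The latest of these is hour 8, so job 4 runs hour 8 to 8 + 6 = hour 14.
For job 5: job 4 (finishes hour 14, plus 3-hour gap → hour 17); job 1 (finishes hour 8, plus 3-hour gap → hour 11). Taking the maximum gives a start of hour 17, and it finishes at 17 + 1 = hour 18.
Job 6 cannot start until job 5 (finishes hour 18); job 3 (finishes hour 7); job 1 (finishes hour 8, plus 1-hour gap → hour 9). The controlling bound is hour 18, so job 6 finishes at 18 + 7 = hour 25.
For job 2: job 1 (finishes hour 8); job 3 (finishes hour 7). Taking the maximum gives a start of hour 8, and it finishes at 8 + 4 = hour 12.
All tasks are finished once the last one completes. Finish times: Job 1 at 8, Job 2 at 12, Job 3 at 7, Job 4 at 14, Job 5 at 18, Job 6 at 25. The latest is hour 25.

25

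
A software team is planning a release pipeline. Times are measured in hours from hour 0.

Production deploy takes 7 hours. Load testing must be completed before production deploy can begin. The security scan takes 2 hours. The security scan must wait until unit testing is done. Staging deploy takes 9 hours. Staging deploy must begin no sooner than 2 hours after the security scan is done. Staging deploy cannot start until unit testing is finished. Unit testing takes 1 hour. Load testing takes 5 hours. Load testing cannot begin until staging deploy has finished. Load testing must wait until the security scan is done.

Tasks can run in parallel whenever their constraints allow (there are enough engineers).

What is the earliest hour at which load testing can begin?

Unit testing has no prerequisites, so it starts at hour 0 and finishes at hour 1.
The security scan cannot begin until unit testing (finishes hour 1). It runs from hour 1 to 1 + 2 = hour 3.
Staging deploy needs all of the security scan (finishes hour 3, plus 2-hour gap → hour 5); unit testing (finishes hour 1). That puts its earliest start at hour 5; it finishes at 5 + 9 = hour 14.
Load testing waits on staging deploy (finishes hour 14); the security scan (finishes hour 3). The latest of these is hour 14, which is the earliest load testing can start.

14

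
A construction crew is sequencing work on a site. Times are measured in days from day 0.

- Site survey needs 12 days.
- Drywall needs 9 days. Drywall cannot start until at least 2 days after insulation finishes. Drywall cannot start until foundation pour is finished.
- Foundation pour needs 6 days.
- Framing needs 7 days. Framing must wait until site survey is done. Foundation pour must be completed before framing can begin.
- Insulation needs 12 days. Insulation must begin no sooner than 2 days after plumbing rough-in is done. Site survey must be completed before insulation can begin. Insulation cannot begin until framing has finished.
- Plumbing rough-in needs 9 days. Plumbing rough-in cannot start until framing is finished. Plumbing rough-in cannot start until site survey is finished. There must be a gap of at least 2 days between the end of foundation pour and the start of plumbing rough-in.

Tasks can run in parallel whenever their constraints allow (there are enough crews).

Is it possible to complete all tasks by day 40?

Foundation pour can start immediately at day 0; it finishes at day 6.
Site survey can start immediately at day 0; it finishes at day 12.
Framing has to wait for site survey (finishes day 12); foundation pour (finishes day 6). The latest of these is day 12, so framing runs day 12 to 12 + 7 = day 19.
Plumbing rough-in needs all of framing (finishes day 19); site survey (finishes day 12); foundation pour (finishes day 6, plus 2-day gap → day 8). That puts its earliest start at day 19; it finishes at 19 + 9 = day 28.
For insulation: plumbing rough-in (finishes day 28, plus 2-day gap → day 30); site survey (finishes day 12); framing (finishes day 19). Taking the maximum gives a start of day 30, and it finishes at 30 + 12 = day 42.
Drywall cannot start until insulation (finishes day 42, plus 2-day gap → day 44); foundation pour (finishes day 6). The controlling bound is day 44, so drywall finishes at 44 + 9 = day 53.
The earliest everything can be done is day 53, which is after the deadline of 40, so it is not possible.

No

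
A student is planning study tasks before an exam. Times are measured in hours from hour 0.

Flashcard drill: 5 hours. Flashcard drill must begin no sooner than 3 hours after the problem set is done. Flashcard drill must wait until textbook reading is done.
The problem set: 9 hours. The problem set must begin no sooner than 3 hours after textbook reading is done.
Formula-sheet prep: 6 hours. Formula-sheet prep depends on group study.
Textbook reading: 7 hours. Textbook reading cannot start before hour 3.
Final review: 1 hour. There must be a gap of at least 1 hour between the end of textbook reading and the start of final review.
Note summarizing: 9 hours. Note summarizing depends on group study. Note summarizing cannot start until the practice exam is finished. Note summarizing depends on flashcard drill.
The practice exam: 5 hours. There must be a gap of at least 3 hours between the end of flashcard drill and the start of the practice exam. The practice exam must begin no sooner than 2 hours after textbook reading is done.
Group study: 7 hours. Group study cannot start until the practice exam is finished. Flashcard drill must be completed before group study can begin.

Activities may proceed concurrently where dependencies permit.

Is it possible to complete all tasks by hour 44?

Textbook reading cannot begin until its own release at hour 3. It runs from hour 3 to 3 + 7 = hour 10.
Final review cannot begin until textbook reading (finishes hour 10, plus 1-hour gap → hour 11). It runs from hour 11 to 11 + 1 = hour 12.
After textbook reading (finishes hour 10, plus 3-hour gap → hour 13), the problem set can start at hour 13 and finishes at hour 22.
Flashcard drill needs all of the problem set (finishes hour 22, plus 3-hour gap → hour 25); textbook reading (finishes hour 10). That puts its earliest start at hour 25; it finishes at 25 + 5 = hour 30.
The practice exam needs all of flashcard drill (finishes hour 30, plus 3-hour gap → hour 33); textbook reading (finishes hour 10, plus 2-hour gap → hour 12). That puts its earliest start at hour 33; it finishes at 33 + 5 = hour 38.
Group study has to wait for the practice exam (finishes hour 38); flashcard drill (finishes hour 30). The latest of these is hour 38, so group study runs hour 38 to 38 + 7 = hour 45.
After group study (finishes hour 45), formula-sheet prep can start at hour 45 and finishes at hour 51.
Note summarizing needs all of group study (finishes hour 45); the practice exam (finishes hour 38); flashcard drill (finishes hour 30). That puts its earliest start at hour 45; it finishes at 45 + 9 = hour 54.
The earliest everything can be done is hour 54, which is after the deadline of 44, so it is not possible.

No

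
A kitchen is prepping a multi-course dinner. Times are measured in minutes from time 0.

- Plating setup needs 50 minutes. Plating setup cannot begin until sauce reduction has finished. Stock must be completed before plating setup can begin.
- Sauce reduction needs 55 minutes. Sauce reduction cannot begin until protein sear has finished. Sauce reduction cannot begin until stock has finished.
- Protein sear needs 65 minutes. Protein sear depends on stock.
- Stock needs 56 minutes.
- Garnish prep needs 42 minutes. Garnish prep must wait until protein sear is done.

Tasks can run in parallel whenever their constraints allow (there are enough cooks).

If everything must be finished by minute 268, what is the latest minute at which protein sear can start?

98

To finish by minute 268, plating setup (duration 50) must start no later than minute 218.
Sauce reduction has to be done before plating setup (must start by minute 218). That means finishing by minute 218, i.e. starting by 218 − 55 = minute 163.
To finish by minute 268, garnish prep (duration 42) must start no later than minute 226.
Protein sear must finish in time for sauce reduction (must start by minute 163); garnish prep (must start by minute 226). The tightest is minute 163, so protein sear must start by 163 − 65 = minute 98.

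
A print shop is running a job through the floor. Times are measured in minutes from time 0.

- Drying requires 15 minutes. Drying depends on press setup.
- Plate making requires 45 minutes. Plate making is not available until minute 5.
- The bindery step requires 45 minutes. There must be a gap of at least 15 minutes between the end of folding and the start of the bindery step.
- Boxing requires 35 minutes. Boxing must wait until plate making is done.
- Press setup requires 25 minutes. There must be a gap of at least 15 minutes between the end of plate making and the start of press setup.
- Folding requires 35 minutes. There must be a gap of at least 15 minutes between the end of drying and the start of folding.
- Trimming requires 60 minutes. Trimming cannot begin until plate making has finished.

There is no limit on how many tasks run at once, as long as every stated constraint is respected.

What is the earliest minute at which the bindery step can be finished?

215

Plate making cannot begin until its own release at minute 5. It runs from minute 5 to 5 + 45 = minute 50.
Press setup cannot begin until plate making (finishes minute 50, plus 15-minute gap → minute 65). It runs from minute 65 to 65 + 25 = minute 90.
Drying cannot begin until press setup (finishes minute 90). It runs from minute 90 to 90 + 15 = minute 105.
Folding cannot begin until drying (finishes minute 105, plus 15-minute gap → minute 120). It runs from minute 120 to 120 + 35 = minute 155.
The bindery step cannot begin until folding (finishes minute 155, plus 15-minute gap → minute 170). It runs from minute 170 to 170 + 45 = minute 215.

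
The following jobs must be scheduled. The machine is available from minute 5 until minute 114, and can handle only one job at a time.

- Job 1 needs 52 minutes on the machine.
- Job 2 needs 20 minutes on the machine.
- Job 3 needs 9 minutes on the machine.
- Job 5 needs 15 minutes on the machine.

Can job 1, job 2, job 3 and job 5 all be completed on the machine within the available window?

Yes

The machine window is 114 − 5 = 109 minutes.
Running back to back, the jobs need 52 + 20 + 9 + 15 = 96 minutes on the machine.
Since 96 ≤ 109, they fit within the window.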